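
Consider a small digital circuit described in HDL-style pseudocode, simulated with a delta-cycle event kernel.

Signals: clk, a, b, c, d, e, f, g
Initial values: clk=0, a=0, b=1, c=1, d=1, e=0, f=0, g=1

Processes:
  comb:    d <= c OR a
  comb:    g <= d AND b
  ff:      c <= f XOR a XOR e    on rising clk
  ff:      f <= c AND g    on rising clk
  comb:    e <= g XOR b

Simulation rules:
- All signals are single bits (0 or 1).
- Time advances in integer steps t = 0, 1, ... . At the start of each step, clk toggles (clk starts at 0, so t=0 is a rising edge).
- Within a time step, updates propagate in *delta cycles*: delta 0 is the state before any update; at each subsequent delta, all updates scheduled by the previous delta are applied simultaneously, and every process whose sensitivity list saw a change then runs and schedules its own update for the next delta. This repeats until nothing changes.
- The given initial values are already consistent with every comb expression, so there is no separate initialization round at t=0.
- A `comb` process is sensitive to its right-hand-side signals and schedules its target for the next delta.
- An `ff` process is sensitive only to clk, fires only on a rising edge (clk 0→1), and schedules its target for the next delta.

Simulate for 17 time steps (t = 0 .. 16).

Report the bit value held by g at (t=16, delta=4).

1

t=0 Δ0: d=1 g=1 e=0 f=0 a=0 c=1 b=1 clk=0
  Δ1: clk:0→1
  Δ2: f:0→1, c:1→0
  Δ3: d:1→0
  Δ4: g:1→0
  Δ5: e:0→1
  (5Δ to stable)
t=1 Δ0: d=0 g=0 e=1 f=1 a=0 c=0 b=1 clk=1
  Δ1: clk:1→0
  (1Δ to stable)
t=2 Δ0: d=0 g=0 e=1 f=1 a=0 c=0 b=1 clk=0
  Δ1: clk:0→1
  Δ2: f:1→0
  (2Δ to stable)
t=3 Δ0: d=0 g=0 e=1 f=0 a=0 c=0 b=1 clk=1
  Δ1: clk:1→0
  (1Δ to stable)
t=4 Δ0: d=0 g=0 e=1 f=0 a=0 c=0 b=1 clk=0
  Δ1: clk:0→1
  Δ2: c:0→1
  Δ3: d:0→1
  Δ4: g:0→1
  Δ5: e:1→0
  (5Δ to stable)
t=5 Δ0: d=1 g=1 e=0 f=0 a=0 c=1 b=1 clk=1
  Δ1: clk:1→0
  (1Δ to stable)
t=6 Δ0: d=1 g=1 e=0 f=0 a=0 c=1 b=1 clk=0
  Δ1: clk:0→1
  Δ2: f:0→1, c:1→0
  Δ3: d:1→0
  Δ4: g:1→0
  Δ5: e:0→1
  (5Δ to stable)
t=7 Δ0: d=0 g=0 e=1 f=1 a=0 c=0 b=1 clk=1
  Δ1: clk:1→0
  (1Δ to stable)
t=8 Δ0: d=0 g=0 e=1 f=1 a=0 c=0 b=1 clk=0
  Δ1: clk:0→1
  Δ2: f:1→0
  (2Δ to stable)
t=9 Δ0: d=0 g=0 e=1 f=0 a=0 c=0 b=1 clk=1
  Δ1: clk:1→0
  (1Δ to stable)
t=10 Δ0: d=0 g=0 e=1 f=0 a=0 c=0 b=1 clk=0
  Δ1: clk:0→1
  Δ2: c:0→1
  Δ3: d:0→1
  Δ4: g:0→1
  Δ5: e:1→0
  (5Δ to stable)
t=11 Δ0: d=1 g=1 e=0 f=0 a=0 c=1 b=1 clk=1
  Δ1: clk:1→0
  (1Δ to stable)
t=12 Δ0: d=1 g=1 e=0 f=0 a=0 c=1 b=1 clk=0
  Δ1: clk:0→1
  Δ2: f:0→1, c:1→0
  Δ3: d:1→0
  Δ4: g:1→0
  Δ5: e:0→1
  (5Δ to stable)
t=13 Δ0: d=0 g=0 e=1 f=1 a=0 c=0 b=1 clk=1
  Δ1: clk:1→0
  (1Δ to stable)
t=14 Δ0: d=0 g=0 e=1 f=1 a=0 c=0 b=1 clk=0
  Δ1: clk:0→1
  Δ2: f:1→0
  (2Δ to stable)
t=15 Δ0: d=0 g=0 e=1 f=0 a=0 c=0 b=1 clk=1
  Δ1: clk:1→0
  (1Δ to stable)
t=16 Δ0: d=0 g=0 e=1 f=0 a=0 c=0 b=1 clk=0
  Δ1: clk:0→1
  Δ2: c:0→1
  Δ3: d:0→1
  Δ4: g:0→1
  Δ5: e:1→0
  (5Δ to stable)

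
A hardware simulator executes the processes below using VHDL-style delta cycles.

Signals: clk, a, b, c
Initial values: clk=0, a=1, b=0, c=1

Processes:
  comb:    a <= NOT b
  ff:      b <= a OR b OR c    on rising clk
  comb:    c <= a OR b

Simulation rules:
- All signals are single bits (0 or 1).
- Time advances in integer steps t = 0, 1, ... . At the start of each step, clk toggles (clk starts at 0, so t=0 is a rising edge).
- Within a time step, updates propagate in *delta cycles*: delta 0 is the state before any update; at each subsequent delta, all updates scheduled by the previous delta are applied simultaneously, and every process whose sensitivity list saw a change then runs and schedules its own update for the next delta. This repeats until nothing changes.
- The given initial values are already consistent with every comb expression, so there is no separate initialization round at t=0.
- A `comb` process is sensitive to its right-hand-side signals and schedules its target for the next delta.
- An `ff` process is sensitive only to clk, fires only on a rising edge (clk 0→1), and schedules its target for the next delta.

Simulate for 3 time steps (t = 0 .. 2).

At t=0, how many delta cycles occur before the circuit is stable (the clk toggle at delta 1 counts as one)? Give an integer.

[bits: a,clk,b,c]
t=0: Δ0=1001 Δ1=1101 Δ2=1111 Δ3=0111 | 3Δ
t=1: Δ0=0111 Δ1=0011 | 1Δ
t=2: Δ0=0011 Δ1=0111 | 1Δ

3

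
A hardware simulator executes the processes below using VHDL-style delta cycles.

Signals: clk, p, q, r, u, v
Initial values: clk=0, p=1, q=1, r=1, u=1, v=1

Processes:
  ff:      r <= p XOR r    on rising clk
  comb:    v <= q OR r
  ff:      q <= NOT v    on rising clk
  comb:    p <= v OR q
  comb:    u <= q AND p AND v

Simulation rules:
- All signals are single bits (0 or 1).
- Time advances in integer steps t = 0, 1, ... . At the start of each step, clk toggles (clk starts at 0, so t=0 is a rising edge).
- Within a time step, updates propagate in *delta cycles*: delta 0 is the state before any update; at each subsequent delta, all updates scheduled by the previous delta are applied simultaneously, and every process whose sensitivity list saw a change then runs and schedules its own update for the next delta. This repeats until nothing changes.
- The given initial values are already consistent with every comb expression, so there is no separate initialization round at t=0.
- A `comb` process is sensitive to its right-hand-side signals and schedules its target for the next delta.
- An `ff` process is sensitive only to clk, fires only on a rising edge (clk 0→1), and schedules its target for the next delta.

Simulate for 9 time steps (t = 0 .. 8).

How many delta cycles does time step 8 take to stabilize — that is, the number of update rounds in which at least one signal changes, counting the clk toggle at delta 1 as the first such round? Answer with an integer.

4

t=0 Δ0: clk=0 r=1 v=1 q=1 p=1 u=1
  Δ1: clk:0→1
  Δ2: r:1→0, q:1→0
  Δ3: v:1→0, u:1→0
  Δ4: p:1→0
  (4Δ to stable)
t=1 Δ0: clk=1 r=0 v=0 q=0 p=0 u=0
  Δ1: clk:1→0
  (1Δ to stable)
t=2 Δ0: clk=0 r=0 v=0 q=0 p=0 u=0
  Δ1: clk:0→1
  Δ2: q:0→1
  Δ3: v:0→1, p:0→1
  Δ4: u:0→1
  (4Δ to stable)
t=3 Δ0: clk=1 r=0 v=1 q=1 p=1 u=1
  Δ1: clk:1→0
  (1Δ to stable)
t=4 Δ0: clk=0 r=0 v=1 q=1 p=1 u=1
  Δ1: clk:0→1
  Δ2: r:0→1, q:1→0
  Δ3: u:1→0
  (3Δ to stable)
t=5 Δ0: clk=1 r=1 v=1 q=0 p=1 u=0
  Δ1: clk:1→0
  (1Δ to stable)
t=6 Δ0: clk=0 r=1 v=1 q=0 p=1 u=0
  Δ1: clk:0→1
  Δ2: r:1→0
  Δ3: v:1→0
  Δ4: p:1→0
  (4Δ to stable)
t=7 Δ0: clk=1 r=0 v=0 q=0 p=0 u=0
  Δ1: clk:1→0
  (1Δ to stable)
t=8 Δ0: clk=0 r=0 v=0 q=0 p=0 u=0
  Δ1: clk:0→1
  Δ2: q:0→1
  Δ3: v:0→1, p:0→1
  Δ4: u:0→1
  (4Δ to stable)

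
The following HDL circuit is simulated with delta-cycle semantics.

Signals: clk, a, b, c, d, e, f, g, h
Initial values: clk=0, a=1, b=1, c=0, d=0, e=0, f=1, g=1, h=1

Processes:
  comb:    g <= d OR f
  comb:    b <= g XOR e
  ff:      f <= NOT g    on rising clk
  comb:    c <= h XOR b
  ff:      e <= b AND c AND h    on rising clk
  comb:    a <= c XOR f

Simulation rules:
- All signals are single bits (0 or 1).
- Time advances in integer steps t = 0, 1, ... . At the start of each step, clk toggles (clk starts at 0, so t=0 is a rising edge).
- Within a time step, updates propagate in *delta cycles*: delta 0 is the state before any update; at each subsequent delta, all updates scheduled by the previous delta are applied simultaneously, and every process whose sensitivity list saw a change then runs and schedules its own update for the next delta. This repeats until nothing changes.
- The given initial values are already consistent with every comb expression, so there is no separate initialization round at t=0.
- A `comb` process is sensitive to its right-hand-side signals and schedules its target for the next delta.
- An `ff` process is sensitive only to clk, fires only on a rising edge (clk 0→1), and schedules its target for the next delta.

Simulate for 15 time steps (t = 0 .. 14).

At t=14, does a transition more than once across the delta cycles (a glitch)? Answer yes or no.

[bits: clk,f,b,e,a,g,d,h,c]
t=0: Δ0=011011010 Δ1=111011010 Δ2=101011010 Δ3=101000010 Δ4=100000010 Δ5=100000011 Δ6=100010011 | 6Δ
t=1: Δ0=100010011 Δ1=000010011 | 1Δ
t=2: Δ0=000010011 Δ1=100010011 Δ2=110010011 Δ3=110001011 Δ4=111001011 Δ5=111001010 Δ6=111011010 | 6Δ
t=3: Δ0=111011010 Δ1=011011010 | 1Δ
t=4: Δ0=011011010 Δ1=111011010 Δ2=101011010 Δ3=101000010 Δ4=100000010 Δ5=100000011 Δ6=100010011 | 6Δ
t=5: Δ0=100010011 Δ1=000010011 | 1Δ
t=6: Δ0=000010011 Δ1=100010011 Δ2=110010011 Δ3=110001011 Δ4=111001011 Δ5=111001010 Δ6=111011010 | 6Δ
t=7: Δ0=111011010 Δ1=011011010 | 1Δ
t=8: Δ0=011011010 Δ1=111011010 Δ2=101011010 Δ3=101000010 Δ4=100000010 Δ5=100000011 Δ6=100010011 | 6Δ
t=9: Δ0=100010011 Δ1=000010011 | 1Δ
t=10: Δ0=000010011 Δ1=100010011 Δ2=110010011 Δ3=110001011 Δ4=111001011 Δ5=111001010 Δ6=111011010 | 6Δ
t=11: Δ0=111011010 Δ1=011011010 | 1Δ
t=12: Δ0=011011010 Δ1=111011010 Δ2=101011010 Δ3=101000010 Δ4=100000010 Δ5=100000011 Δ6=100010011 | 6Δ
t=13: Δ0=100010011 Δ1=000010011 | 1Δ
t=14: Δ0=000010011 Δ1=100010011 Δ2=110010011 Δ3=110001011 Δ4=111001011 Δ5=111001010 Δ6=111011010 | 6Δ

yes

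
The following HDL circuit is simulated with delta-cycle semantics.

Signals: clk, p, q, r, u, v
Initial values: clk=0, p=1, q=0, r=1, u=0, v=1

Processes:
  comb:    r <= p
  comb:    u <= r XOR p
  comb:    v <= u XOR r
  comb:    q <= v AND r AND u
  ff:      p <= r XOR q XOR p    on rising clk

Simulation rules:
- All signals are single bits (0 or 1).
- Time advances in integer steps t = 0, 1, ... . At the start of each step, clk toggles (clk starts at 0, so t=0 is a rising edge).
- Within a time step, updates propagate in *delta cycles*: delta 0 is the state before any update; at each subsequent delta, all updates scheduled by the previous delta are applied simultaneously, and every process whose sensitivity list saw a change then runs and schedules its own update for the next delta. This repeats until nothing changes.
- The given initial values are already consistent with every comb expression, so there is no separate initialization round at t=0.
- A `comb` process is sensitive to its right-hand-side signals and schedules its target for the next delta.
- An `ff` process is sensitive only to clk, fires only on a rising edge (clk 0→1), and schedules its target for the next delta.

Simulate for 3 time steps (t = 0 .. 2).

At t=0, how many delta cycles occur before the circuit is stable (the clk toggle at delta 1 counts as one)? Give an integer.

5

[bits: p,q,clk,r,u,v]
t=0: Δ0=100101 Δ1=101101 Δ2=001101 Δ3=001011 Δ4=001001 Δ5=001000 | 5Δ
t=1: Δ0=001000 Δ1=000000 | 1Δ
t=2: Δ0=000000 Δ1=001000 | 1Δ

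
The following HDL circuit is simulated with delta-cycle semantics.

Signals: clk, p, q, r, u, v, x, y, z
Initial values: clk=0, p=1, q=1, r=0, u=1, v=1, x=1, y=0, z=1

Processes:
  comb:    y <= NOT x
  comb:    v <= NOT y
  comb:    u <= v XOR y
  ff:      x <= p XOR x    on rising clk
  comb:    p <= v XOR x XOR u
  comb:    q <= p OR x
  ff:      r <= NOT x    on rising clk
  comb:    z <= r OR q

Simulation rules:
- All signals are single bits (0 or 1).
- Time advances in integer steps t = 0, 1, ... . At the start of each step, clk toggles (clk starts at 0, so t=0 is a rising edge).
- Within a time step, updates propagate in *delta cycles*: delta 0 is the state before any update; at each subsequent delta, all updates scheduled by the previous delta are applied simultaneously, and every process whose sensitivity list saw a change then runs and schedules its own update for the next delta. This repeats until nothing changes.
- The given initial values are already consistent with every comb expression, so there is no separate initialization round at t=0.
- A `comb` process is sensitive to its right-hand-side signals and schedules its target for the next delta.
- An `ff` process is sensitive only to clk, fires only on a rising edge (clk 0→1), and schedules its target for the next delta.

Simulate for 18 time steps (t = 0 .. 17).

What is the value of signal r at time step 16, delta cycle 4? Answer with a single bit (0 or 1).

0

t0.Δ0 x=1 q=1 u=1 p=1 y=0 r=0 v=1 z=1 clk=0
t0.Δ1 x=1 q=1 u=1 p=1 y=0 r=0 v=1 z=1 clk=1
t0.Δ2 x=0 q=1 u=1 p=1 y=0 r=0 v=1 z=1 clk=1
t0.Δ3 x=0 q=1 u=1 p=0 y=1 r=0 v=1 z=1 clk=1
t0.Δ4 x=0 q=0 u=0 p=0 y=1 r=0 v=0 z=1 clk=1
t0.Δ5 x=0 q=0 u=1 p=0 y=1 r=0 v=0 z=0 clk=1
t0.Δ6 x=0 q=0 u=1 p=1 y=1 r=0 v=0 z=0 clk=1
t0.Δ7 x=0 q=1 u=1 p=1 y=1 r=0 v=0 z=0 clk=1
t0.Δ8 x=0 q=1 u=1 p=1 y=1 r=0 v=0 z=1 clk=1
t1.Δ0 x=0 q=1 u=1 p=1 y=1 r=0 v=0 z=1 clk=1
t1.Δ1 x=0 q=1 u=1 p=1 y=1 r=0 v=0 z=1 clk=0
t2.Δ0 x=0 q=1 u=1 p=1 y=1 r=0 v=0 z=1 clk=0
t2.Δ1 x=0 q=1 u=1 p=1 y=1 r=0 v=0 z=1 clk=1
t2.Δ2 x=1 q=1 u=1 p=1 y=1 r=1 v=0 z=1 clk=1
t2.Δ3 x=1 q=1 u=1 p=0 y=0 r=1 v=0 z=1 clk=1
t2.Δ4 x=1 q=1 u=0 p=0 y=0 r=1 v=1 z=1 clk=1
t2.Δ5 x=1 q=1 u=1 p=0 y=0 r=1 v=1 z=1 clk=1
t2.Δ6 x=1 q=1 u=1 p=1 y=0 r=1 v=1 z=1 clk=1
t3.Δ0 x=1 q=1 u=1 p=1 y=0 r=1 v=1 z=1 clk=1
t3.Δ1 x=1 q=1 u=1 p=1 y=0 r=1 v=1 z=1 clk=0
t4.Δ0 x=1 q=1 u=1 p=1 y=0 r=1 v=1 z=1 clk=0
t4.Δ1 x=1 q=1 u=1 p=1 y=0 r=1 v=1 z=1 clk=1
t4.Δ2 x=0 q=1 u=1 p=1 y=0 r=0 v=1 z=1 clk=1
t4.Δ3 x=0 q=1 u=1 p=0 y=1 r=0 v=1 z=1 clk=1
t4.Δ4 x=0 q=0 u=0 p=0 y=1 r=0 v=0 z=1 clk=1
t4.Δ5 x=0 q=0 u=1 p=0 y=1 r=0 v=0 z=0 clk=1
t4.Δ6 x=0 q=0 u=1 p=1 y=1 r=0 v=0 z=0 clk=1
t4.Δ7 x=0 q=1 u=1 p=1 y=1 r=0 v=0 z=0 clk=1
t4.Δ8 x=0 q=1 u=1 p=1 y=1 r=0 v=0 z=1 clk=1
t5.Δ0 x=0 q=1 u=1 p=1 y=1 r=0 v=0 z=1 clk=1
t5.Δ1 x=0 q=1 u=1 p=1 y=1 r=0 v=0 z=1 clk=0
t6.Δ0 x=0 q=1 u=1 p=1 y=1 r=0 v=0 z=1 clk=0
t6.Δ1 x=0 q=1 u=1 p=1 y=1 r=0 v=0 z=1 clk=1
t6.Δ2 x=1 q=1 u=1 p=1 y=1 r=1 v=0 z=1 clk=1
t6.Δ3 x=1 q=1 u=1 p=0 y=0 r=1 v=0 z=1 clk=1
t6.Δ4 x=1 q=1 u=0 p=0 y=0 r=1 v=1 z=1 clk=1
t6.Δ5 x=1 q=1 u=1 p=0 y=0 r=1 v=1 z=1 clk=1
t6.Δ6 x=1 q=1 u=1 p=1 y=0 r=1 v=1 z=1 clk=1
t7.Δ0 x=1 q=1 u=1 p=1 y=0 r=1 v=1 z=1 clk=1
t7.Δ1 x=1 q=1 u=1 p=1 y=0 r=1 v=1 z=1 clk=0
t8.Δ0 x=1 q=1 u=1 p=1 y=0 r=1 v=1 z=1 clk=0
t8.Δ1 x=1 q=1 u=1 p=1 y=0 r=1 v=1 z=1 clk=1
t8.Δ2 x=0 q=1 u=1 p=1 y=0 r=0 v=1 z=1 clk=1
t8.Δ3 x=0 q=1 u=1 p=0 y=1 r=0 v=1 z=1 clk=1
t8.Δ4 x=0 q=0 u=0 p=0 y=1 r=0 v=0 z=1 clk=1
t8.Δ5 x=0 q=0 u=1 p=0 y=1 r=0 v=0 z=0 clk=1
t8.Δ6 x=0 q=0 u=1 p=1 y=1 r=0 v=0 z=0 clk=1
t8.Δ7 x=0 q=1 u=1 p=1 y=1 r=0 v=0 z=0 clk=1
t8.Δ8 x=0 q=1 u=1 p=1 y=1 r=0 v=0 z=1 clk=1
t9.Δ0 x=0 q=1 u=1 p=1 y=1 r=0 v=0 z=1 clk=1
t9.Δ1 x=0 q=1 u=1 p=1 y=1 r=0 v=0 z=1 clk=0
t10.Δ0 x=0 q=1 u=1 p=1 y=1 r=0 v=0 z=1 clk=0
t10.Δ1 x=0 q=1 u=1 p=1 y=1 r=0 v=0 z=1 clk=1
t10.Δ2 x=1 q=1 u=1 p=1 y=1 r=1 v=0 z=1 clk=1
t10.Δ3 x=1 q=1 u=1 p=0 y=0 r=1 v=0 z=1 clk=1
t10.Δ4 x=1 q=1 u=0 p=0 y=0 r=1 v=1 z=1 clk=1
t10.Δ5 x=1 q=1 u=1 p=0 y=0 r=1 v=1 z=1 clk=1
t10.Δ6 x=1 q=1 u=1 p=1 y=0 r=1 v=1 z=1 clk=1
t11.Δ0 x=1 q=1 u=1 p=1 y=0 r=1 v=1 z=1 clk=1
t11.Δ1 x=1 q=1 u=1 p=1 y=0 r=1 v=1 z=1 clk=0
t12.Δ0 x=1 q=1 u=1 p=1 y=0 r=1 v=1 z=1 clk=0
t12.Δ1 x=1 q=1 u=1 p=1 y=0 r=1 v=1 z=1 clk=1
t12.Δ2 x=0 q=1 u=1 p=1 y=0 r=0 v=1 z=1 clk=1
t12.Δ3 x=0 q=1 u=1 p=0 y=1 r=0 v=1 z=1 clk=1
t12.Δ4 x=0 q=0 u=0 p=0 y=1 r=0 v=0 z=1 clk=1
t12.Δ5 x=0 q=0 u=1 p=0 y=1 r=0 v=0 z=0 clk=1
t12.Δ6 x=0 q=0 u=1 p=1 y=1 r=0 v=0 z=0 clk=1
t12.Δ7 x=0 q=1 u=1 p=1 y=1 r=0 v=0 z=0 clk=1
t12.Δ8 x=0 q=1 u=1 p=1 y=1 r=0 v=0 z=1 clk=1
t13.Δ0 x=0 q=1 u=1 p=1 y=1 r=0 v=0 z=1 clk=1
t13.Δ1 x=0 q=1 u=1 p=1 y=1 r=0 v=0 z=1 clk=0
t14.Δ0 x=0 q=1 u=1 p=1 y=1 r=0 v=0 z=1 clk=0
t14.Δ1 x=0 q=1 u=1 p=1 y=1 r=0 v=0 z=1 clk=1
t14.Δ2 x=1 q=1 u=1 p=1 y=1 r=1 v=0 z=1 clk=1
t14.Δ3 x=1 q=1 u=1 p=0 y=0 r=1 v=0 z=1 clk=1
t14.Δ4 x=1 q=1 u=0 p=0 y=0 r=1 v=1 z=1 clk=1
t14.Δ5 x=1 q=1 u=1 p=0 y=0 r=1 v=1 z=1 clk=1
t14.Δ6 x=1 q=1 u=1 p=1 y=0 r=1 v=1 z=1 clk=1
t15.Δ0 x=1 q=1 u=1 p=1 y=0 r=1 v=1 z=1 clk=1
t15.Δ1 x=1 q=1 u=1 p=1 y=0 r=1 v=1 z=1 clk=0
t16.Δ0 x=1 q=1 u=1 p=1 y=0 r=1 v=1 z=1 clk=0
t16.Δ1 x=1 q=1 u=1 p=1 y=0 r=1 v=1 z=1 clk=1
t16.Δ2 x=0 q=1 u=1 p=1 y=0 r=0 v=1 z=1 clk=1
t16.Δ3 x=0 q=1 u=1 p=0 y=1 r=0 v=1 z=1 clk=1
t16.Δ4 x=0 q=0 u=0 p=0 y=1 r=0 v=0 z=1 clk=1
t16.Δ5 x=0 q=0 u=1 p=0 y=1 r=0 v=0 z=0 clk=1
t16.Δ6 x=0 q=0 u=1 p=1 y=1 r=0 v=0 z=0 clk=1
t16.Δ7 x=0 q=1 u=1 p=1 y=1 r=0 v=0 z=0 clk=1
t16.Δ8 x=0 q=1 u=1 p=1 y=1 r=0 v=0 z=1 clk=1
t17.Δ0 x=0 q=1 u=1 p=1 y=1 r=0 v=0 z=1 clk=1
t17.Δ1 x=0 q=1 u=1 p=1 y=1 r=0 v=0 z=1 clk=0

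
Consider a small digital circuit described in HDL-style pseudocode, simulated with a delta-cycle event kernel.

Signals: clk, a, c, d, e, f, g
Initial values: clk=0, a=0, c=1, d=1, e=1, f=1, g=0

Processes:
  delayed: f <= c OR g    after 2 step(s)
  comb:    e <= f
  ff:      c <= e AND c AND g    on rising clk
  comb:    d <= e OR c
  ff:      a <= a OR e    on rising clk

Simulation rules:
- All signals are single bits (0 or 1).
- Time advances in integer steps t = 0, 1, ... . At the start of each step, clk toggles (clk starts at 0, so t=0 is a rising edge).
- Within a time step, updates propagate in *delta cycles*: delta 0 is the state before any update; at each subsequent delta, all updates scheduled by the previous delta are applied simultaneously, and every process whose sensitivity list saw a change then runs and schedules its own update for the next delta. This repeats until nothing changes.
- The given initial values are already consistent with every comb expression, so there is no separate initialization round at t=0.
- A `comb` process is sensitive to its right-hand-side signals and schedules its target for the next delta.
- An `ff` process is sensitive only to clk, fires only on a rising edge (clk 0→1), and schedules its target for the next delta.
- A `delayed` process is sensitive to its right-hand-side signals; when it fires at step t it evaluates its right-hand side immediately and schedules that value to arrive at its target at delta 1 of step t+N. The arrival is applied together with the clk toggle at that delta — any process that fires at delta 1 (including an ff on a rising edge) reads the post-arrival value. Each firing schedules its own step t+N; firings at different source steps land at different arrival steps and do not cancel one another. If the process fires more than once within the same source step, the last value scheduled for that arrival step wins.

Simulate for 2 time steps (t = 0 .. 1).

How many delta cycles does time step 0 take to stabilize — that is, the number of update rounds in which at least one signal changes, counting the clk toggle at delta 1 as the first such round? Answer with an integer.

2

t0.Δ0 clk=0 a=0 f=1 e=1 g=0 c=1 d=1
t0.Δ1 clk=1 a=0 f=1 e=1 g=0 c=1 d=1
t0.Δ2 clk=1 a=1 f=1 e=1 g=0 c=0 d=1
t1.Δ0 clk=1 a=1 f=1 e=1 g=0 c=0 d=1
t1.Δ1 clk=0 a=1 f=1 e=1 g=0 c=0 d=1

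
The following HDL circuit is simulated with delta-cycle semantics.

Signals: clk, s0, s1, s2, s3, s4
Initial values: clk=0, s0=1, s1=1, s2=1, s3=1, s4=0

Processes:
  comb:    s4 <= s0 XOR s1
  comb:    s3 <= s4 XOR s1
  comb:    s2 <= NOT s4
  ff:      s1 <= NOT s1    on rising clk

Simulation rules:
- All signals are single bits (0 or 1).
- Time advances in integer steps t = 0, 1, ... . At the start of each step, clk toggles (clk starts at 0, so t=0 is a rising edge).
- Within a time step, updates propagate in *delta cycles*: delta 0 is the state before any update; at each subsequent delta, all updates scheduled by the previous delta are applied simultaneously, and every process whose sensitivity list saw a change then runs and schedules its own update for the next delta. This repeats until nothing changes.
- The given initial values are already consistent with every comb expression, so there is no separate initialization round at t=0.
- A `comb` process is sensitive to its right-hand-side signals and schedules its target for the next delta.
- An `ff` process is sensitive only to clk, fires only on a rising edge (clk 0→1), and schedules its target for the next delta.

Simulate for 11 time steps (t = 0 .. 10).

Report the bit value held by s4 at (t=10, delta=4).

0

[bits: s2,clk,s4,s1,s0,s3]
t=0: Δ0=100111 Δ1=110111 Δ2=110011 Δ3=111010 Δ4=011011 | 4Δ
t=1: Δ0=011011 Δ1=001011 | 1Δ
t=2: Δ0=001011 Δ1=011011 Δ2=011111 Δ3=010110 Δ4=110111 | 4Δ
t=3: Δ0=110111 Δ1=100111 | 1Δ
t=4: Δ0=100111 Δ1=110111 Δ2=110011 Δ3=111010 Δ4=011011 | 4Δ
t=5: Δ0=011011 Δ1=001011 | 1Δ
t=6: Δ0=001011 Δ1=011011 Δ2=011111 Δ3=010110 Δ4=110111 | 4Δ
t=7: Δ0=110111 Δ1=100111 | 1Δ
t=8: Δ0=100111 Δ1=110111 Δ2=110011 Δ3=111010 Δ4=011011 | 4Δ
t=9: Δ0=011011 Δ1=001011 | 1Δ
t=10: Δ0=001011 Δ1=011011 Δ2=011111 Δ3=010110 Δ4=110111 | 4Δ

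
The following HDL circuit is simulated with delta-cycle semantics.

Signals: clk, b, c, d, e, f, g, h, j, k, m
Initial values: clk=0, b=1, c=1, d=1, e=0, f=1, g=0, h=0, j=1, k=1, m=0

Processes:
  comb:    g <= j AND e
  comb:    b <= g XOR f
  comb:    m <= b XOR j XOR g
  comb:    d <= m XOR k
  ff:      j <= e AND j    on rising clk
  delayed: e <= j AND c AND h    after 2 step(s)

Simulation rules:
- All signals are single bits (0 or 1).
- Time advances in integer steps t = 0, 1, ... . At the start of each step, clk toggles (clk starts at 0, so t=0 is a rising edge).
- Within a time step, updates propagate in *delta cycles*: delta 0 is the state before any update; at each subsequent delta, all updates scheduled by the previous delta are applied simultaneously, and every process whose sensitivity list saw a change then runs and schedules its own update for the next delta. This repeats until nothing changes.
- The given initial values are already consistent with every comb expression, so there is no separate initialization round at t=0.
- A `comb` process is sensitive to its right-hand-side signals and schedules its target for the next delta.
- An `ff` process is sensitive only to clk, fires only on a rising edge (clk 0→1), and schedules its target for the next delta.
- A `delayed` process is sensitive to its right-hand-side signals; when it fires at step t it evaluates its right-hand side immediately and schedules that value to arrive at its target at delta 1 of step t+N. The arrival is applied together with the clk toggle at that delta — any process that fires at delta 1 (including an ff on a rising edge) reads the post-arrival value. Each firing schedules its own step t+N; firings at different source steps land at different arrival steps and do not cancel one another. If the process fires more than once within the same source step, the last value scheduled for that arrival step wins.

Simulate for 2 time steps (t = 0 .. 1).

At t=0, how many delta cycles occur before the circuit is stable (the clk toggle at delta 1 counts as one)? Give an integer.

4

[bits: c,f,g,clk,j,d,k,h,m,e,b]
t=0: Δ0=11001110001 Δ1=11011110001 Δ2=11010110001 Δ3=11010110101 Δ4=11010010101 | 4Δ
t=1: Δ0=11010010101 Δ1=11000010101 | 1Δ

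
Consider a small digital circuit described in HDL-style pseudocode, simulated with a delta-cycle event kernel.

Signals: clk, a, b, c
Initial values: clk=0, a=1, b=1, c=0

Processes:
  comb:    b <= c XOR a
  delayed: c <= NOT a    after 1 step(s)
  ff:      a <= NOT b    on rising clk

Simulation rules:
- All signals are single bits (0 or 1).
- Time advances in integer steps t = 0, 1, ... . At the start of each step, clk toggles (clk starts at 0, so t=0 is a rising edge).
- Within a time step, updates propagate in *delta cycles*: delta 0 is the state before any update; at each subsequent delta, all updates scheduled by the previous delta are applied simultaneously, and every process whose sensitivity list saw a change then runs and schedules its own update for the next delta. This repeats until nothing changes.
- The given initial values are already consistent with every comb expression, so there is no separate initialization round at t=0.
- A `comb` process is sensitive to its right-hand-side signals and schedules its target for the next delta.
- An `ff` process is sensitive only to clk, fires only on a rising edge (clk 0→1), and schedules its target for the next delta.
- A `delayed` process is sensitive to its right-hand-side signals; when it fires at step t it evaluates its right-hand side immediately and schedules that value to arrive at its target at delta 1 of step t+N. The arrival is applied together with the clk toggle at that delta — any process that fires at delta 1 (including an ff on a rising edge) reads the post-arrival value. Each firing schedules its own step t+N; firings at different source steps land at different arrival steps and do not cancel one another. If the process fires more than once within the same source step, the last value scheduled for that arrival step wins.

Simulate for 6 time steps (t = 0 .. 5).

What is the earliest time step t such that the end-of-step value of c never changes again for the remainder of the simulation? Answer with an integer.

t0.Δ0 a=1 clk=0 b=1 c=0
t0.Δ1 a=1 clk=1 b=1 c=0
t0.Δ2 a=0 clk=1 b=1 c=0
t0.Δ3 a=0 clk=1 b=0 c=0
t1.Δ0 a=0 clk=1 b=0 c=0
t1.Δ1 a=0 clk=0 b=0 c=1
t1.Δ2 a=0 clk=0 b=1 c=1
t2.Δ0 a=0 clk=0 b=1 c=1
t2.Δ1 a=0 clk=1 b=1 c=1
t3.Δ0 a=0 clk=1 b=1 c=1
t3.Δ1 a=0 clk=0 b=1 c=1
t4.Δ0 a=0 clk=0 b=1 c=1
t4.Δ1 a=0 clk=1 b=1 c=1
t5.Δ0 a=0 clk=1 b=1 c=1
t5.Δ1 a=0 clk=0 b=1 c=1

1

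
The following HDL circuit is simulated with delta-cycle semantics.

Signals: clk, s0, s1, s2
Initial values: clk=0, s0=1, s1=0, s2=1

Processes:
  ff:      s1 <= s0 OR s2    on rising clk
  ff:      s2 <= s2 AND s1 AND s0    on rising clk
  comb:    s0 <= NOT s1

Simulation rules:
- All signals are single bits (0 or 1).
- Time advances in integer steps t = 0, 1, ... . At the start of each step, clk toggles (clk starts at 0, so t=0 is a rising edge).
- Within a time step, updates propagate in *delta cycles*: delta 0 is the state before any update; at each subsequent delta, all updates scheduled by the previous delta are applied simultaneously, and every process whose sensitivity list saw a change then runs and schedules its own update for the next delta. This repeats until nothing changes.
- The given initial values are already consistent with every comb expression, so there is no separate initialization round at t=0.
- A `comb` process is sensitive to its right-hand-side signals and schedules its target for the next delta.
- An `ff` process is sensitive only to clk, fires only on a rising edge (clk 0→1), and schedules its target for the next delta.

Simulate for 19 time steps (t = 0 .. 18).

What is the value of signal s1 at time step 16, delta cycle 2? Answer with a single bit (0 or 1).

t=0 Δ0: s1=0 s0=1 s2=1 clk=0
  Δ1: clk:0→1
  Δ2: s1:0→1, s2:1→0
  Δ3: s0:1→0
  (3Δ to stable)
t=1 Δ0: s1=1 s0=0 s2=0 clk=1
  Δ1: clk:1→0
  (1Δ to stable)
t=2 Δ0: s1=1 s0=0 s2=0 clk=0
  Δ1: clk:0→1
  Δ2: s1:1→0
  Δ3: s0:0→1
  (3Δ to stable)
t=3 Δ0: s1=0 s0=1 s2=0 clk=1
  Δ1: clk:1→0
  (1Δ to stable)
t=4 Δ0: s1=0 s0=1 s2=0 clk=0
  Δ1: clk:0→1
  Δ2: s1:0→1
  Δ3: s0:1→0
  (3Δ to stable)
t=5 Δ0: s1=1 s0=0 s2=0 clk=1
  Δ1: clk:1→0
  (1Δ to stable)
t=6 Δ0: s1=1 s0=0 s2=0 clk=0
  Δ1: clk:0→1
  Δ2: s1:1→0
  Δ3: s0:0→1
  (3Δ to stable)
t=7 Δ0: s1=0 s0=1 s2=0 clk=1
  Δ1: clk:1→0
  (1Δ to stable)
t=8 Δ0: s1=0 s0=1 s2=0 clk=0
  Δ1: clk:0→1
  Δ2: s1:0→1
  Δ3: s0:1→0
  (3Δ to stable)
t=9 Δ0: s1=1 s0=0 s2=0 clk=1
  Δ1: clk:1→0
  (1Δ to stable)
t=10 Δ0: s1=1 s0=0 s2=0 clk=0
  Δ1: clk:0→1
  Δ2: s1:1→0
  Δ3: s0:0→1
  (3Δ to stable)
t=11 Δ0: s1=0 s0=1 s2=0 clk=1
  Δ1: clk:1→0
  (1Δ to stable)
t=12 Δ0: s1=0 s0=1 s2=0 clk=0
  Δ1: clk:0→1
  Δ2: s1:0→1
  Δ3: s0:1→0
  (3Δ to stable)
t=13 Δ0: s1=1 s0=0 s2=0 clk=1
  Δ1: clk:1→0
  (1Δ to stable)
t=14 Δ0: s1=1 s0=0 s2=0 clk=0
  Δ1: clk:0→1
  Δ2: s1:1→0
  Δ3: s0:0→1
  (3Δ to stable)
t=15 Δ0: s1=0 s0=1 s2=0 clk=1
  Δ1: clk:1→0
  (1Δ to stable)
t=16 Δ0: s1=0 s0=1 s2=0 clk=0
  Δ1: clk:0→1
  Δ2: s1:0→1
  Δ3: s0:1→0
  (3Δ to stable)
t=17 Δ0: s1=1 s0=0 s2=0 clk=1
  Δ1: clk:1→0
  (1Δ to stable)
t=18 Δ0: s1=1 s0=0 s2=0 clk=0
  Δ1: clk:0→1
  Δ2: s1:1→0
  Δ3: s0:0→1
  (3Δ to stable)

1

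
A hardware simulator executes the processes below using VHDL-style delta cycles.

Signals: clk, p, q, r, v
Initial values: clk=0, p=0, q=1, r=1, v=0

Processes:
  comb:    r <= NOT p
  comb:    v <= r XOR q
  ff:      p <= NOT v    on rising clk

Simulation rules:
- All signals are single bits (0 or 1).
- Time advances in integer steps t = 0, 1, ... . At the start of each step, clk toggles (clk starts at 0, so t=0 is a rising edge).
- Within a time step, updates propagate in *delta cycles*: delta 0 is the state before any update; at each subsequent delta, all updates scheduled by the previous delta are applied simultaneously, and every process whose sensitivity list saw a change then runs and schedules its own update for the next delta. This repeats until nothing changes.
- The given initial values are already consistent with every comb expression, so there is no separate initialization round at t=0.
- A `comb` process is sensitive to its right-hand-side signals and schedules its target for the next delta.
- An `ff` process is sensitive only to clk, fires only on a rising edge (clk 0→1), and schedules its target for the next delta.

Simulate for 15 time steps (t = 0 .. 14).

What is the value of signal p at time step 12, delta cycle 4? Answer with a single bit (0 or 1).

t=0 Δ0: v=0 r=1 p=0 q=1 clk=0
  Δ1: clk:0→1
  Δ2: p:0→1
  Δ3: r:1→0
  Δ4: v:0→1
  (4Δ to stable)
t=1 Δ0: v=1 r=0 p=1 q=1 clk=1
  Δ1: clk:1→0
  (1Δ to stable)
t=2 Δ0: v=1 r=0 p=1 q=1 clk=0
  Δ1: clk:0→1
  Δ2: p:1→0
  Δ3: r:0→1
  Δ4: v:1→0
  (4Δ to stable)
t=3 Δ0: v=0 r=1 p=0 q=1 clk=1
  Δ1: clk:1→0
  (1Δ to stable)
t=4 Δ0: v=0 r=1 p=0 q=1 clk=0
  Δ1: clk:0→1
  Δ2: p:0→1
  Δ3: r:1→0
  Δ4: v:0→1
  (4Δ to stable)
t=5 Δ0: v=1 r=0 p=1 q=1 clk=1
  Δ1: clk:1→0
  (1Δ to stable)
t=6 Δ0: v=1 r=0 p=1 q=1 clk=0
  Δ1: clk:0→1
  Δ2: p:1→0
  Δ3: r:0→1
  Δ4: v:1→0
  (4Δ to stable)
t=7 Δ0: v=0 r=1 p=0 q=1 clk=1
  Δ1: clk:1→0
  (1Δ to stable)
t=8 Δ0: v=0 r=1 p=0 q=1 clk=0
  Δ1: clk:0→1
  Δ2: p:0→1
  Δ3: r:1→0
  Δ4: v:0→1
  (4Δ to stable)
t=9 Δ0: v=1 r=0 p=1 q=1 clk=1
  Δ1: clk:1→0
  (1Δ to stable)
t=10 Δ0: v=1 r=0 p=1 q=1 clk=0
  Δ1: clk:0→1
  Δ2: p:1→0
  Δ3: r:0→1
  Δ4: v:1→0
  (4Δ to stable)
t=11 Δ0: v=0 r=1 p=0 q=1 clk=1
  Δ1: clk:1→0
  (1Δ to stable)
t=12 Δ0: v=0 r=1 p=0 q=1 clk=0
  Δ1: clk:0→1
  Δ2: p:0→1
  Δ3: r:1→0
  Δ4: v:0→1
  (4Δ to stable)
t=13 Δ0: v=1 r=0 p=1 q=1 clk=1
  Δ1: clk:1→0
  (1Δ to stable)
t=14 Δ0: v=1 r=0 p=1 q=1 clk=0
  Δ1: clk:0→1
  Δ2: p:1→0
  Δ3: r:0→1
  Δ4: v:1→0
  (4Δ to stable)

1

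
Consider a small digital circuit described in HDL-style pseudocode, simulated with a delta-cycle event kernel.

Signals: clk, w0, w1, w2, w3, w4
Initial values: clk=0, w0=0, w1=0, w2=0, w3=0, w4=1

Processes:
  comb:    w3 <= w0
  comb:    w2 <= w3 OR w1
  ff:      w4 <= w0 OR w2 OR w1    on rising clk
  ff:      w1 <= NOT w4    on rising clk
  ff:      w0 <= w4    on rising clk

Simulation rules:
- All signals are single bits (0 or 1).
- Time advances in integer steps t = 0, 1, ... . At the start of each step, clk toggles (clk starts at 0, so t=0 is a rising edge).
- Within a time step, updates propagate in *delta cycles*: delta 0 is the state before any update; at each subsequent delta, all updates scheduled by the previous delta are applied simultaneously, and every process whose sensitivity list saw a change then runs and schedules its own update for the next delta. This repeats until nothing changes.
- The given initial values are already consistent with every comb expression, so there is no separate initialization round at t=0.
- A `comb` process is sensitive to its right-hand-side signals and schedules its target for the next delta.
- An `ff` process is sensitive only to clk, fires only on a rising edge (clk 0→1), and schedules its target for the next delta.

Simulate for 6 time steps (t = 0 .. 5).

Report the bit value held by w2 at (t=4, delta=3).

0

t0.Δ0 w1=0 w2=0 clk=0 w3=0 w4=1 w0=0
t0.Δ1 w1=0 w2=0 clk=1 w3=0 w4=1 w0=0
t0.Δ2 w1=0 w2=0 clk=1 w3=0 w4=0 w0=1
t0.Δ3 w1=0 w2=0 clk=1 w3=1 w4=0 w0=1
t0.Δ4 w1=0 w2=1 clk=1 w3=1 w4=0 w0=1
t1.Δ0 w1=0 w2=1 clk=1 w3=1 w4=0 w0=1
t1.Δ1 w1=0 w2=1 clk=0 w3=1 w4=0 w0=1
t2.Δ0 w1=0 w2=1 clk=0 w3=1 w4=0 w0=1
t2.Δ1 w1=0 w2=1 clk=1 w3=1 w4=0 w0=1
t2.Δ2 w1=1 w2=1 clk=1 w3=1 w4=1 w0=0
t2.Δ3 w1=1 w2=1 clk=1 w3=0 w4=1 w0=0
t3.Δ0 w1=1 w2=1 clk=1 w3=0 w4=1 w0=0
t3.Δ1 w1=1 w2=1 clk=0 w3=0 w4=1 w0=0
t4.Δ0 w1=1 w2=1 clk=0 w3=0 w4=1 w0=0
t4.Δ1 w1=1 w2=1 clk=1 w3=0 w4=1 w0=0
t4.Δ2 w1=0 w2=1 clk=1 w3=0 w4=1 w0=1
t4.Δ3 w1=0 w2=0 clk=1 w3=1 w4=1 w0=1
t4.Δ4 w1=0 w2=1 clk=1 w3=1 w4=1 w0=1
t5.Δ0 w1=0 w2=1 clk=1 w3=1 w4=1 w0=1
t5.Δ1 w1=0 w2=1 clk=0 w3=1 w4=1 w0=1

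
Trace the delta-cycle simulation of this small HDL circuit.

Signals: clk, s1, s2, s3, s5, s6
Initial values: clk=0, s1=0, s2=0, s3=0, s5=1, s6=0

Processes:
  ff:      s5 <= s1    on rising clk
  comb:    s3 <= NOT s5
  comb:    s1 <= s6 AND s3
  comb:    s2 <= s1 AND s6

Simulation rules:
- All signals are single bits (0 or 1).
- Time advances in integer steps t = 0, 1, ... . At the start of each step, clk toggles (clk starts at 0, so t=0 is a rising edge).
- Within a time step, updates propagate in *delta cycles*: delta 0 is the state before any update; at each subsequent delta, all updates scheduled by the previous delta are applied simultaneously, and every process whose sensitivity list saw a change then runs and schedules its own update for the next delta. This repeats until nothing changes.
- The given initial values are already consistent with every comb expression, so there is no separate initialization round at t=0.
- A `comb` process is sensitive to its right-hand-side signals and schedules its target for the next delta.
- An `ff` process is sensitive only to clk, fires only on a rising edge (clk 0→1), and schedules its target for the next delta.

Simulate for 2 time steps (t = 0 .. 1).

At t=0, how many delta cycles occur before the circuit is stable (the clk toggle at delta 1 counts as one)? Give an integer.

3

[bits: s1,clk,s5,s2,s6,s3]
t=0: Δ0=001000 Δ1=011000 Δ2=010000 Δ3=010001 | 3Δ
t=1: Δ0=010001 Δ1=000001 | 1Δ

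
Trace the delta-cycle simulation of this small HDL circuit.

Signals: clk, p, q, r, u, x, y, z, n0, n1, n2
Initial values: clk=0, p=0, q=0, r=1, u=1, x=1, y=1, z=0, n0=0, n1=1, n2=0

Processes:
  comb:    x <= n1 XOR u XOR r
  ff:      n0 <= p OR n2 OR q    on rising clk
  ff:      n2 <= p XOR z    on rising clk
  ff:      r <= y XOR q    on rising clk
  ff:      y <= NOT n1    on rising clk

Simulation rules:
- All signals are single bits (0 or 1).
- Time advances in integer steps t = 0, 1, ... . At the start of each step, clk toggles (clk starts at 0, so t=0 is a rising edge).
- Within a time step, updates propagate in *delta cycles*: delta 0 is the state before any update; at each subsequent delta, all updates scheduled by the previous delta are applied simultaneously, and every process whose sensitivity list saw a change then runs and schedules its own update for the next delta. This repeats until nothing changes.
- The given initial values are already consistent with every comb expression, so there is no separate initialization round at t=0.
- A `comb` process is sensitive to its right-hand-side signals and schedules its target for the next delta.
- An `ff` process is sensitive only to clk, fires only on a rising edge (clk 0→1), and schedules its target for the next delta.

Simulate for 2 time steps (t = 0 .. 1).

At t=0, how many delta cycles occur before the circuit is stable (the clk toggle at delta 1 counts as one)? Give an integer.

2

[bits: u,r,clk,n0,q,n2,p,z,n1,y,x]
t=0: Δ0=11000000111 Δ1=11100000111 Δ2=11100000101 | 2Δ
t=1: Δ0=11100000101 Δ1=11000000101 | 1Δ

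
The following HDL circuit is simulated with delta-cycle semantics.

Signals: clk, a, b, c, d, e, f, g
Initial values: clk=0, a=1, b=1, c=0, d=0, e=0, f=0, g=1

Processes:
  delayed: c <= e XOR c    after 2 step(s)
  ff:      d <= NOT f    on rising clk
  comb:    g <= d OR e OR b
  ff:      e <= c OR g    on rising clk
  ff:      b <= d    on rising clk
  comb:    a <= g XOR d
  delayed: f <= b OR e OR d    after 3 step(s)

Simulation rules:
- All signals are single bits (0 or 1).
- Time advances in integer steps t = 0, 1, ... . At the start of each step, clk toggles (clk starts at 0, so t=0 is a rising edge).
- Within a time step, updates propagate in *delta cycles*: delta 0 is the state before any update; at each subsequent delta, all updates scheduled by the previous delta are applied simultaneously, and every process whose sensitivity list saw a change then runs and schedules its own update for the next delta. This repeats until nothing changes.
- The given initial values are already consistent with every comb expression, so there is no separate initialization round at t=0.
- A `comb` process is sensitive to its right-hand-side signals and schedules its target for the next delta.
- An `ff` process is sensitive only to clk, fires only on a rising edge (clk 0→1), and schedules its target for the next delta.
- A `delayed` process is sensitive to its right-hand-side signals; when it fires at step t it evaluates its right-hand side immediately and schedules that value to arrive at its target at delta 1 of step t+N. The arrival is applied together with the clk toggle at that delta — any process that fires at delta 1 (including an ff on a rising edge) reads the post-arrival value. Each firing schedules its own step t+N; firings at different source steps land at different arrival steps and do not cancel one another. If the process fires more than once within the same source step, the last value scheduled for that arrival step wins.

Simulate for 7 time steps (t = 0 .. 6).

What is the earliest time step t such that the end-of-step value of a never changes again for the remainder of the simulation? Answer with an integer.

t=0 Δ0: d=0 f=0 a=1 b=1 c=0 clk=0 g=1 e=0
  Δ1: clk:0→1
  Δ2: d:0→1, b:1→0, e:0→1
  Δ3: a:1→0
  (3Δ to stable)
t=1 Δ0: d=1 f=0 a=0 b=0 c=0 clk=1 g=1 e=1
  Δ1: clk:1→0
  (1Δ to stable)
t=2 Δ0: d=1 f=0 a=0 b=0 c=0 clk=0 g=1 e=1
  Δ1: c:0→1, clk:0→1
  Δ2: b:0→1
  (2Δ to stable)
t=3 Δ0: d=1 f=0 a=0 b=1 c=1 clk=1 g=1 e=1
  Δ1: f:0→1, clk:1→0
  (1Δ to stable)
t=4 Δ0: d=1 f=1 a=0 b=1 c=1 clk=0 g=1 e=1
  Δ1: c:1→0, clk:0→1
  Δ2: d:1→0
  Δ3: a:0→1
  (3Δ to stable)
t=5 Δ0: d=0 f=1 a=1 b=1 c=0 clk=1 g=1 e=1
  Δ1: clk:1→0
  (1Δ to stable)
t=6 Δ0: d=0 f=1 a=1 b=1 c=0 clk=0 g=1 e=1
  Δ1: c:0→1, clk:0→1
  Δ2: b:1→0
  (2Δ to stable)

4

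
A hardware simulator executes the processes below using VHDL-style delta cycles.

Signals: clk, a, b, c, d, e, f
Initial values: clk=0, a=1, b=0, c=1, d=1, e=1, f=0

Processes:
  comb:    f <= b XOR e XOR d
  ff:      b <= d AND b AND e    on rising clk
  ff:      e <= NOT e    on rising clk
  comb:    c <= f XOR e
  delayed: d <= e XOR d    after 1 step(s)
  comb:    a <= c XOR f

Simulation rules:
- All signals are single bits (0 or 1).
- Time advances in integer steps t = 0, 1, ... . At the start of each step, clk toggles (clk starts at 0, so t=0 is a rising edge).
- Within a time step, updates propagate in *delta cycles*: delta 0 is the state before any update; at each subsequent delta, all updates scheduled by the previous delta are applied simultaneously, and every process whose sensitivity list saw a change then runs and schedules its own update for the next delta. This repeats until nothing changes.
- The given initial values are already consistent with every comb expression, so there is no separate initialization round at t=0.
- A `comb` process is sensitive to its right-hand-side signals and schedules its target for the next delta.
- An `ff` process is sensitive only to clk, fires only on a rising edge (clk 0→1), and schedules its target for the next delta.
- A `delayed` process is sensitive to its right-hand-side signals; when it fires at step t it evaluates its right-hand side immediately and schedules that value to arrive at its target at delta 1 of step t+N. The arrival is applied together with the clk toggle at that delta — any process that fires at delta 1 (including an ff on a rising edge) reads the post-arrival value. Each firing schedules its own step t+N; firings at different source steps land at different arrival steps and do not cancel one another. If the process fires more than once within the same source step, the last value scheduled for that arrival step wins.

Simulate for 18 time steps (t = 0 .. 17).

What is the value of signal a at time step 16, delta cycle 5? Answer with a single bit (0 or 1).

0

[bits: clk,f,d,c,b,e,a]
t=0: Δ0=0011011 Δ1=1011011 Δ2=1011001 Δ3=1110001 Δ4=1111001 Δ5=1111000 | 5Δ
t=1: Δ0=1111000 Δ1=0111000 | 1Δ
t=2: Δ0=0111000 Δ1=1111000 Δ2=1111010 Δ3=1010010 Δ4=1011010 Δ5=1011011 | 5Δ
t=3: Δ0=1011011 Δ1=0001011 Δ2=0101011 Δ3=0100010 Δ4=0100011 | 4Δ
t=4: Δ0=0100011 Δ1=1110011 Δ2=1010001 Δ3=1110000 Δ4=1111001 Δ5=1111000 | 5Δ
t=5: Δ0=1111000 Δ1=0111000 | 1Δ
t=6: Δ0=0111000 Δ1=1111000 Δ2=1111010 Δ3=1010010 Δ4=1011010 Δ5=1011011 | 5Δ
t=7: Δ0=1011011 Δ1=0001011 Δ2=0101011 Δ3=0100010 Δ4=0100011 | 4Δ
t=8: Δ0=0100011 Δ1=1110011 Δ2=1010001 Δ3=1110000 Δ4=1111001 Δ5=1111000 | 5Δ
t=9: Δ0=1111000 Δ1=0111000 | 1Δ
t=10: Δ0=0111000 Δ1=1111000 Δ2=1111010 Δ3=1010010 Δ4=1011010 Δ5=1011011 | 5Δ
t=11: Δ0=1011011 Δ1=0001011 Δ2=0101011 Δ3=0100010 Δ4=0100011 | 4Δ
t=12: Δ0=0100011 Δ1=1110011 Δ2=1010001 Δ3=1110000 Δ4=1111001 Δ5=1111000 | 5Δ
t=13: Δ0=1111000 Δ1=0111000 | 1Δ
t=14: Δ0=0111000 Δ1=1111000 Δ2=1111010 Δ3=1010010 Δ4=1011010 Δ5=1011011 | 5Δ
t=15: Δ0=1011011 Δ1=0001011 Δ2=0101011 Δ3=0100010 Δ4=0100011 | 4Δ
t=16: Δ0=0100011 Δ1=1110011 Δ2=1010001 Δ3=1110000 Δ4=1111001 Δ5=1111000 | 5Δ
t=17: Δ0=1111000 Δ1=0111000 | 1Δ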